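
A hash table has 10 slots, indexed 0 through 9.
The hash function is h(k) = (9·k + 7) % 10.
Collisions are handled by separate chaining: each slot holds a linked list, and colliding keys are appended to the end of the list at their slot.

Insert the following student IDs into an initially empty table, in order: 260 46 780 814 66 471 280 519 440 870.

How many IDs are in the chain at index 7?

260 → bucket 7
46 → bucket 1
780 → bucket 7 (collision)
814 → bucket 3
66 → bucket 1 (collision)
471 → bucket 6
280 → bucket 7 (collision)
519 → bucket 8
440 → bucket 7 (collision)
870 → bucket 7 (collision)
Final buckets:
0: .
1: 46 -> 66
2: .
3: 814
4: .
5: .
6: 471
7: 260 -> 780 -> 280 -> 440 -> 870
8: 519
9: .

5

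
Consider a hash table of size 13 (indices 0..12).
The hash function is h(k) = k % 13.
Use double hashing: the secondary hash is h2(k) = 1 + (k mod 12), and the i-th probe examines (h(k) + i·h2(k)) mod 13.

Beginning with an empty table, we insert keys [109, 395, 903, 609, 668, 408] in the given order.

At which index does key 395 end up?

4

109: h=5 -> slot 5
395: h=5, h2=12, probe 5,4 -> slot 4
903: h=6 -> slot 6
609: h=11 -> slot 11
668: h=5, h2=9, probe 5,1 -> slot 1
408: h=5, h2=1, probe 5,6,7 -> slot 7
Table: [., 668, ., ., 395, 109, 903, 408, ., ., ., 609, .]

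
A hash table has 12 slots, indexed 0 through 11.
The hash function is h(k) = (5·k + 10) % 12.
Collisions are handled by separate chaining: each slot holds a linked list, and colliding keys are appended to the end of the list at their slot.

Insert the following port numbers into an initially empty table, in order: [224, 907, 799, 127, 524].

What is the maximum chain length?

3

224 -> bucket 2
907 -> bucket 9
799 -> bucket 9 (collision)
127 -> bucket 9 (collision)
524 -> bucket 2 (collision)
Final buckets:
0: ∅
1: ∅
2: 224 -> 524
3: ∅
4: ∅
5: ∅
6: ∅
7: ∅
8: ∅
9: 907 -> 799 -> 127
10: ∅
11: ∅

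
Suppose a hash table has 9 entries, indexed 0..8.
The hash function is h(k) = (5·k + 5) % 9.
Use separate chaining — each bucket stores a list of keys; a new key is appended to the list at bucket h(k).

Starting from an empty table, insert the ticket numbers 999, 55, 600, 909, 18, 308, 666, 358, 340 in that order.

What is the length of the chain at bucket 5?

4

Insert 999: h=5, bucket 5 empty -> new chain.
Insert 55: h=1, bucket 1 empty -> new chain.
Insert 600: h=8, bucket 8 empty -> new chain.
Insert 909: h=5, bucket 5 nonempty -> append to chain.
Insert 18: h=5, bucket 5 nonempty -> append to chain.
Insert 308: h=6, bucket 6 empty -> new chain.
Insert 666: h=5, bucket 5 nonempty -> append to chain.
Insert 358: h=4, bucket 4 empty -> new chain.
Insert 340: h=4, bucket 4 nonempty -> append to chain.
Final buckets:
0: -
1: 55
2: -
3: -
4: 358 -> 340
5: 999 -> 909 -> 18 -> 666
6: 308
7: -
8: 600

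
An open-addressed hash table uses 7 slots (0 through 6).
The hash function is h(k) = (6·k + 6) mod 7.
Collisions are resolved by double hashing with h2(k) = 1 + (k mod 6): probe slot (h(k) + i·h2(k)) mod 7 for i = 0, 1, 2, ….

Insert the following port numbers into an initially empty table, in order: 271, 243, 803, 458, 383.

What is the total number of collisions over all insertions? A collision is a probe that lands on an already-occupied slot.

4

Insert 271: h=1, slot 1 empty -> index 1.
Insert 243: h=1, h2=4, slot 1 occupied -> index 5.
Insert 803: h=1, h2=6, slot 1 occupied -> index 0.
Insert 458: h=3, slot 3 empty -> index 3.
Insert 383: h=1, h2=6, slots 1,0 occupied -> index 6.
Table: [803, 271, -, 458, -, 243, 383]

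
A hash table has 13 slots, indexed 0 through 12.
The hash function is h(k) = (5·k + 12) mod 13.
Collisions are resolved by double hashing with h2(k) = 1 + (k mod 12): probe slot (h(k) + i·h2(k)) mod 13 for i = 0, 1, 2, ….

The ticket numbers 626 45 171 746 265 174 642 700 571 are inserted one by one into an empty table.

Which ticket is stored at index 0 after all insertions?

171

626: h=9 -> slot 9
45: h=3 -> slot 3
171: h=9, h2=4, probe 9,0 -> slot 0
746: h=11 -> slot 11
265: h=11, h2=2, probe 11,0,2 -> slot 2
174: h=11, h2=7, probe 11,5 -> slot 5
642: h=11, h2=7, probe 11,5,12 -> slot 12
700: h=2, h2=5, probe 2,7 -> slot 7
571: h=7, h2=8, probe 7,2,10 -> slot 10
Table: [171, _, 265, 45, _, 174, _, 700, _, 626, 571, 746, 642]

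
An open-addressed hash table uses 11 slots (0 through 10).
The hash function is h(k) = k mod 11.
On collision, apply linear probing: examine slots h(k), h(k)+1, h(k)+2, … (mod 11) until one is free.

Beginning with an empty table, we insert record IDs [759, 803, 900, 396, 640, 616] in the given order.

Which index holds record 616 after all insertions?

759: h=0 => slot 0
803: h=0, probe 0,1 => slot 1
900: h=9 => slot 9
396: h=0, probe 0,1,2 => slot 2
640: h=2, probe 2,3 => slot 3
616: h=0, probe 0,1,2,3,4 => slot 4
Table: [759, 803, 396, 640, 616, -, -, -, -, 900, -]

4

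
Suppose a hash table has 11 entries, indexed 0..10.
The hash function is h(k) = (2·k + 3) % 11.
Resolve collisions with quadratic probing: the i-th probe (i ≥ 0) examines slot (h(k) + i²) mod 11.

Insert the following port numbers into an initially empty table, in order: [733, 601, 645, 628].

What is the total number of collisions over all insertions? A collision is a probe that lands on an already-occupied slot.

3

733: h=6 → slot 6
601: h=6, probe 6,7 → slot 7
645: h=6, probe 6,7,10 → slot 10
628: h=5 → slot 5
Table: [∅, ∅, ∅, ∅, ∅, 628, 733, 601, ∅, ∅, 645]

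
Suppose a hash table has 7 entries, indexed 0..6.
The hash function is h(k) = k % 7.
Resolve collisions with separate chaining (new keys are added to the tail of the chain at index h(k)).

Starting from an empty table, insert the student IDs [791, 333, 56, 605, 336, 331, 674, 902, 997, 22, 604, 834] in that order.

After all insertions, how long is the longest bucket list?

3

Insert 791: h=0, bucket 0 empty → new chain.
Insert 333: h=4, bucket 4 empty → new chain.
Insert 56: h=0, bucket 0 nonempty → append to chain.
Insert 605: h=3, bucket 3 empty → new chain.
Insert 336: h=0, bucket 0 nonempty → append to chain.
Insert 331: h=2, bucket 2 empty → new chain.
Insert 674: h=2, bucket 2 nonempty → append to chain.
Insert 902: h=6, bucket 6 empty → new chain.
Insert 997: h=3, bucket 3 nonempty → append to chain.
Insert 22: h=1, bucket 1 empty → new chain.
Insert 604: h=2, bucket 2 nonempty → append to chain.
Insert 834: h=1, bucket 1 nonempty → append to chain.
Final buckets:
0: 791 -> 56 -> 336
1: 22 -> 834
2: 331 -> 674 -> 604
3: 605 -> 997
4: 333
5: ∅
6: 902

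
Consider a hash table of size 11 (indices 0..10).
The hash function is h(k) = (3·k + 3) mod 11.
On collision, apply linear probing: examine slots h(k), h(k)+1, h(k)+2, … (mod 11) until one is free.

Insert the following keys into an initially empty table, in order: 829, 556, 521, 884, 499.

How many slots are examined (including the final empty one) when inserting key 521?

2

829 hashes to 4; slot 4 is free → place at 4.
556 hashes to 10; slot 10 is free → place at 10.
521 hashes to 4; 4 taken → place at 5.
884 hashes to 4; 4,5 taken → place at 6.
499 hashes to 4; 4,5,6 taken → place at 7.
Table: [—, —, —, —, 829, 521, 884, 499, —, —, 556]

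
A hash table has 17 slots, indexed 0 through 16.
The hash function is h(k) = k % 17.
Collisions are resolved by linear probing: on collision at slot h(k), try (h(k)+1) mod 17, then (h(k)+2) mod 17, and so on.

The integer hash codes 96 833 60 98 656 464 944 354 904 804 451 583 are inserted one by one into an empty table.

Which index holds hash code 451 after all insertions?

15

96 hashes to 11; slot 11 is free -> place at 11.
833 hashes to 0; slot 0 is free -> place at 0.
60 hashes to 9; slot 9 is free -> place at 9.
98 hashes to 13; slot 13 is free -> place at 13.
656 hashes to 10; slot 10 is free -> place at 10.
464 hashes to 5; slot 5 is free -> place at 5.
944 hashes to 9; 9,10,11 taken -> place at 12.
354 hashes to 14; slot 14 is free -> place at 14.
904 hashes to 3; slot 3 is free -> place at 3.
804 hashes to 5; 5 taken -> place at 6.
451 hashes to 9; 9,10,11,12,13,14 taken -> place at 15.
583 hashes to 5; 5,6 taken -> place at 7.
Table: [833, ∅, ∅, 904, ∅, 464, 804, 583, ∅, 60, 656, 96, 944, 98, 354, 451, ∅]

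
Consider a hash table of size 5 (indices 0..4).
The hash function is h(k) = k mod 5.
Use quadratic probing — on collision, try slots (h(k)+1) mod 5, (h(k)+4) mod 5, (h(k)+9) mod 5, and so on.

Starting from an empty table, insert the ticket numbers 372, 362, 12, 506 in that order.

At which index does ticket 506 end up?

0

372: h=2 => slot 2
362: h=2, probe 2,3 => slot 3
12: h=2, probe 2,3,1 => slot 1
506: h=1, probe 1,2,0 => slot 0
Table: [506, 12, 372, 362, ∅]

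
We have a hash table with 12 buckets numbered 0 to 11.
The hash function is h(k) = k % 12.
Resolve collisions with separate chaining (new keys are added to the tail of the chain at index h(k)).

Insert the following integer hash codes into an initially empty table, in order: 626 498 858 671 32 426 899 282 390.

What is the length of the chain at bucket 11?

Insert 626: h=2, bucket 2 empty → new chain.
Insert 498: h=6, bucket 6 empty → new chain.
Insert 858: h=6, bucket 6 nonempty → append to chain.
Insert 671: h=11, bucket 11 empty → new chain.
Insert 32: h=8, bucket 8 empty → new chain.
Insert 426: h=6, bucket 6 nonempty → append to chain.
Insert 899: h=11, bucket 11 nonempty → append to chain.
Insert 282: h=6, bucket 6 nonempty → append to chain.
Insert 390: h=6, bucket 6 nonempty → append to chain.
Final buckets:
0: ∅
1: ∅
2: 626
3: ∅
4: ∅
5: ∅
6: 498 -> 858 -> 426 -> 282 -> 390
7: ∅
8: 32
9: ∅
10: ∅
11: 671 -> 899

2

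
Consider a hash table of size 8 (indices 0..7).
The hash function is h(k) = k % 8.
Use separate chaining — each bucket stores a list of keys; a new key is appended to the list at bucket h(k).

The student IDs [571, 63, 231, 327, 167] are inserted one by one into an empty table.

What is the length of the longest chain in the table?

4

Insert 571: h=3, bucket 3 empty -> new chain.
Insert 63: h=7, bucket 7 empty -> new chain.
Insert 231: h=7, bucket 7 nonempty -> append to chain.
Insert 327: h=7, bucket 7 nonempty -> append to chain.
Insert 167: h=7, bucket 7 nonempty -> append to chain.
Final buckets:
0: —
1: —
2: —
3: 571
4: —
5: —
6: —
7: 63 -> 231 -> 327 -> 167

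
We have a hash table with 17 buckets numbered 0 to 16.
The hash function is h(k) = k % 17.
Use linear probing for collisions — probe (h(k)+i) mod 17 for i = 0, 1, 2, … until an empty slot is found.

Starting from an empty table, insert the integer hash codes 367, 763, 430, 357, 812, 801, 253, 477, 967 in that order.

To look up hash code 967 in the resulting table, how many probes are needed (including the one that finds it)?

367 hashes to 10; slot 10 is free → place at 10.
763 hashes to 15; slot 15 is free → place at 15.
430 hashes to 5; slot 5 is free → place at 5.
357 hashes to 0; slot 0 is free → place at 0.
812 hashes to 13; slot 13 is free → place at 13.
801 hashes to 2; slot 2 is free → place at 2.
253 hashes to 15; 15 taken → place at 16.
477 hashes to 1; slot 1 is free → place at 1.
967 hashes to 15; 15,16,0,1,2 taken → place at 3.
Table: [357, 477, 801, 967, _, 430, _, _, _, _, 367, _, _, 812, _, 763, 253]
Lookup 967: h=15, probe 15,16,0,1,2,3 → found at 3.

6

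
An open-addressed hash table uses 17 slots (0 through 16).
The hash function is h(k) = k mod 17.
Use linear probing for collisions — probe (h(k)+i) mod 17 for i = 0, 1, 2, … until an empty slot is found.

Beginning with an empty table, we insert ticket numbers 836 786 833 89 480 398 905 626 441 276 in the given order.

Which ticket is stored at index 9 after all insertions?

836: h=3 → slot 3
786: h=4 → slot 4
833: h=0 → slot 0
89: h=4, probe 4,5 → slot 5
480: h=4, probe 4,5,6 → slot 6
398: h=7 → slot 7
905: h=4, probe 4,5,6,7,8 → slot 8
626: h=14 → slot 14
441: h=16 → slot 16
276: h=4, probe 4,5,6,7,8,9 → slot 9
Table: [833, _, _, 836, 786, 89, 480, 398, 905, 276, _, _, _, _, 626, _, 441]

276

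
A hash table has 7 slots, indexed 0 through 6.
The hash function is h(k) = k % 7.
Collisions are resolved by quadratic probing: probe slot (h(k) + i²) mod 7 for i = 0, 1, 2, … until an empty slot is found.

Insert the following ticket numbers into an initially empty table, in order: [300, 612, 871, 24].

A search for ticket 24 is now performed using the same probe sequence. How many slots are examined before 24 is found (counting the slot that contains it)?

3

300 hashes to 6; slot 6 is free -> place at 6.
612 hashes to 3; slot 3 is free -> place at 3.
871 hashes to 3; 3 taken -> place at 4.
24 hashes to 3; 3,4 taken -> place at 0.
Table: [24, ∅, ∅, 612, 871, ∅, 300]
Lookup 24: h=3, probe 3,4,0 → found at 0.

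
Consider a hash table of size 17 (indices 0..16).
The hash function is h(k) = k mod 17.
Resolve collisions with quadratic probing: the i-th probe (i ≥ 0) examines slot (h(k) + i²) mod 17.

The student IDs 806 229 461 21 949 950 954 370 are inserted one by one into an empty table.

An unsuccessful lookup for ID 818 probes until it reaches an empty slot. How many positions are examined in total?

806 hashes to 7; slot 7 is free -> place at 7.
229 hashes to 8; slot 8 is free -> place at 8.
461 hashes to 2; slot 2 is free -> place at 2.
21 hashes to 4; slot 4 is free -> place at 4.
949 hashes to 14; slot 14 is free -> place at 14.
950 hashes to 15; slot 15 is free -> place at 15.
954 hashes to 2; 2 taken -> place at 3.
370 hashes to 13; slot 13 is free -> place at 13.
Table: [—, —, 461, 954, 21, —, —, 806, 229, —, —, —, —, 370, 949, 950, —]
Lookup 818: h=2, probe 2,3,6 → slot 6 empty, not found.

3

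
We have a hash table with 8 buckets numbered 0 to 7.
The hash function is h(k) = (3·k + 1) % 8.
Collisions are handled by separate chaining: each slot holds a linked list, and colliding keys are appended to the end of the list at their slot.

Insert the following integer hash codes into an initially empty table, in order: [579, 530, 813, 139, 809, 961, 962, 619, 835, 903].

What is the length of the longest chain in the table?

Insert 579: h=2, bucket 2 empty → new chain.
Insert 530: h=7, bucket 7 empty → new chain.
Insert 813: h=0, bucket 0 empty → new chain.
Insert 139: h=2, bucket 2 nonempty → append to chain.
Insert 809: h=4, bucket 4 empty → new chain.
Insert 961: h=4, bucket 4 nonempty → append to chain.
Insert 962: h=7, bucket 7 nonempty → append to chain.
Insert 619: h=2, bucket 2 nonempty → append to chain.
Insert 835: h=2, bucket 2 nonempty → append to chain.
Insert 903: h=6, bucket 6 empty → new chain.
Final buckets:
0: 813
1: _
2: 579 -> 139 -> 619 -> 835
3: _
4: 809 -> 961
5: _
6: 903
7: 530 -> 962

4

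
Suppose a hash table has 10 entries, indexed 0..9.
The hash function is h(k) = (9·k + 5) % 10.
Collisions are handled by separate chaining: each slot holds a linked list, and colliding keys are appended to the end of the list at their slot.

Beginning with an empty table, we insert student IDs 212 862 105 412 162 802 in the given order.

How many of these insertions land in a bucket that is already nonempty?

Insert 212: h=3, bucket 3 empty -> new chain.
Insert 862: h=3, bucket 3 nonempty -> append to chain.
Insert 105: h=0, bucket 0 empty -> new chain.
Insert 412: h=3, bucket 3 nonempty -> append to chain.
Insert 162: h=3, bucket 3 nonempty -> append to chain.
Insert 802: h=3, bucket 3 nonempty -> append to chain.
Final buckets:
0: 105
1: ∅
2: ∅
3: 212 -> 862 -> 412 -> 162 -> 802
4: ∅
5: ∅
6: ∅
7: ∅
8: ∅
9: ∅

4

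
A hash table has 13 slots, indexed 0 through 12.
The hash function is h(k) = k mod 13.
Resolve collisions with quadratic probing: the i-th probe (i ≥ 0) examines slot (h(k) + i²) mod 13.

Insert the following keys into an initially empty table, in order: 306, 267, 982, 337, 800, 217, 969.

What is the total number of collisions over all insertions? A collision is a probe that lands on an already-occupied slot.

10

306: h=7 => slot 7
267: h=7, probe 7,8 => slot 8
982: h=7, probe 7,8,11 => slot 11
337: h=12 => slot 12
800: h=7, probe 7,8,11,3 => slot 3
217: h=9 => slot 9
969: h=7, probe 7,8,11,3,10 => slot 10
Table: [., ., ., 800, ., ., ., 306, 267, 217, 969, 982, 337]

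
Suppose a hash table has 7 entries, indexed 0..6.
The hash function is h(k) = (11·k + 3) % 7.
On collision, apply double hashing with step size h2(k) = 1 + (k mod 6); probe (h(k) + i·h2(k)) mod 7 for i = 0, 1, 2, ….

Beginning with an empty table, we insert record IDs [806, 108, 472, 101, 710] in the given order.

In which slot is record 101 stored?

Insert 806: h=0, slot 0 empty → index 0.
Insert 108: h=1, slot 1 empty → index 1.
Insert 472: h=1, h2=5, slot 1 occupied → index 6.
Insert 101: h=1, h2=6, slots 1,0,6 occupied → index 5.
Insert 710: h=1, h2=3, slot 1 occupied → index 4.
Table: [806, 108, ., ., 710, 101, 472]

5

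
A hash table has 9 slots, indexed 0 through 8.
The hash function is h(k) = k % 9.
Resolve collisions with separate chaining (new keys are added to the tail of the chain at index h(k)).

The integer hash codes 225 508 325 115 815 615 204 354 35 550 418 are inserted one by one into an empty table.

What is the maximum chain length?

2

225 -> bucket 0
508 -> bucket 4
325 -> bucket 1
115 -> bucket 7
815 -> bucket 5
615 -> bucket 3
204 -> bucket 6
354 -> bucket 3 (collision)
35 -> bucket 8
550 -> bucket 1 (collision)
418 -> bucket 4 (collision)
Final buckets:
0: 225
1: 325 -> 550
2: .
3: 615 -> 354
4: 508 -> 418
5: 815
6: 204
7: 115
8: 35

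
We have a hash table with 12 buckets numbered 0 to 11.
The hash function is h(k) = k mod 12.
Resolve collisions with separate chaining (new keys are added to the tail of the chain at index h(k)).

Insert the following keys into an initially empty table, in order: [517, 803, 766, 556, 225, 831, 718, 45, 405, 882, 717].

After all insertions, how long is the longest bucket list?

4

517 -> bucket 1
803 -> bucket 11
766 -> bucket 10
556 -> bucket 4
225 -> bucket 9
831 -> bucket 3
718 -> bucket 10 (collision)
45 -> bucket 9 (collision)
405 -> bucket 9 (collision)
882 -> bucket 6
717 -> bucket 9 (collision)
Final buckets:
0: —
1: 517
2: —
3: 831
4: 556
5: —
6: 882
7: —
8: —
9: 225 -> 45 -> 405 -> 717
10: 766 -> 718
11: 803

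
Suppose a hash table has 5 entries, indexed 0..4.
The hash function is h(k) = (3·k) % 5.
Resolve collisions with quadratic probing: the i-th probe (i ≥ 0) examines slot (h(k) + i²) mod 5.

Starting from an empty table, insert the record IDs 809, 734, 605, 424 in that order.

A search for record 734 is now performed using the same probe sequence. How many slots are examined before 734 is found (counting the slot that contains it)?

Insert 809: h=2, slot 2 empty -> index 2.
Insert 734: h=2, slot 2 occupied -> index 3.
Insert 605: h=0, slot 0 empty -> index 0.
Insert 424: h=2, slots 2,3 occupied -> index 1.
Table: [605, 424, 809, 734, —]
Lookup 734: h=2, probe 2,3 → found at 3.

2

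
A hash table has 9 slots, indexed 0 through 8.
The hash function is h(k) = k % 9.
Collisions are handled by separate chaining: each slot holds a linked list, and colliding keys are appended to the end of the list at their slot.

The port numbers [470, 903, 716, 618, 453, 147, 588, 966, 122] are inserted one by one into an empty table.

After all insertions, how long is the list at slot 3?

5

470 -> bucket 2
903 -> bucket 3
716 -> bucket 5
618 -> bucket 6
453 -> bucket 3 (collision)
147 -> bucket 3 (collision)
588 -> bucket 3 (collision)
966 -> bucket 3 (collision)
122 -> bucket 5 (collision)
Final buckets:
0: -
1: -
2: 470
3: 903 -> 453 -> 147 -> 588 -> 966
4: -
5: 716 -> 122
6: 618
7: -
8: -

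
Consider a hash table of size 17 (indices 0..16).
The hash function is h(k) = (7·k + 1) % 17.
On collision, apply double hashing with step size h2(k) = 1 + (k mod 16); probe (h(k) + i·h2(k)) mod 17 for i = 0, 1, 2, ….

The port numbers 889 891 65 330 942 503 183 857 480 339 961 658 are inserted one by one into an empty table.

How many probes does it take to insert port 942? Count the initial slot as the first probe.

Insert 889: h=2, slot 2 empty => index 2.
Insert 891: h=16, slot 16 empty => index 16.
Insert 65: h=14, slot 14 empty => index 14.
Insert 330: h=16, h2=11, slot 16 occupied => index 10.
Insert 942: h=16, h2=15, slots 16,14 occupied => index 12.
Insert 503: h=3, slot 3 empty => index 3.
Insert 183: h=7, slot 7 empty => index 7.
Insert 857: h=16, h2=10, slot 16 occupied => index 9.
Insert 480: h=12, h2=1, slot 12 occupied => index 13.
Insert 339: h=11, slot 11 empty => index 11.
Insert 961: h=13, h2=2, slot 13 occupied => index 15.
Insert 658: h=0, slot 0 empty => index 0.
Table: [658, ∅, 889, 503, ∅, ∅, ∅, 183, ∅, 857, 330, 339, 942, 480, 65, 961, 891]

3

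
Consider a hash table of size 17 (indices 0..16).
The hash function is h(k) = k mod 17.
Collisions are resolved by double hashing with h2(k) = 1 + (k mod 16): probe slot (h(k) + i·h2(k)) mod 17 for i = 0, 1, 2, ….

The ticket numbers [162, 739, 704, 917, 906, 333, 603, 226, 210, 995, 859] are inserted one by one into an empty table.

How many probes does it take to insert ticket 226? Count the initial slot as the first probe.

3

Insert 162: h=9, slot 9 empty -> index 9.
Insert 739: h=8, slot 8 empty -> index 8.
Insert 704: h=7, slot 7 empty -> index 7.
Insert 917: h=16, slot 16 empty -> index 16.
Insert 906: h=5, slot 5 empty -> index 5.
Insert 333: h=10, slot 10 empty -> index 10.
Insert 603: h=8, h2=12, slot 8 occupied -> index 3.
Insert 226: h=5, h2=3, slots 5,8 occupied -> index 11.
Insert 210: h=6, slot 6 empty -> index 6.
Insert 995: h=9, h2=4, slot 9 occupied -> index 13.
Insert 859: h=9, h2=12, slot 9 occupied -> index 4.
Table: [_, _, _, 603, 859, 906, 210, 704, 739, 162, 333, 226, _, 995, _, _, 917]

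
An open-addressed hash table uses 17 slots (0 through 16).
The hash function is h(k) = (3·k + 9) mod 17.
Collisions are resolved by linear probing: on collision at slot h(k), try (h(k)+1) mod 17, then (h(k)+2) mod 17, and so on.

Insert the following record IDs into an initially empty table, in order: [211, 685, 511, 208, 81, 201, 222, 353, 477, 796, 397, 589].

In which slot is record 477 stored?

211 hashes to 13; slot 13 is free -> place at 13.
685 hashes to 7; slot 7 is free -> place at 7.
511 hashes to 12; slot 12 is free -> place at 12.
208 hashes to 4; slot 4 is free -> place at 4.
81 hashes to 14; slot 14 is free -> place at 14.
201 hashes to 0; slot 0 is free -> place at 0.
222 hashes to 12; 12,13,14 taken -> place at 15.
353 hashes to 14; 14,15 taken -> place at 16.
477 hashes to 12; 12,13,14,15,16,0 taken -> place at 1.
796 hashes to 0; 0,1 taken -> place at 2.
397 hashes to 10; slot 10 is free -> place at 10.
589 hashes to 8; slot 8 is free -> place at 8.
Table: [201, 477, 796, ∅, 208, ∅, ∅, 685, 589, ∅, 397, ∅, 511, 211, 81, 222, 353]

1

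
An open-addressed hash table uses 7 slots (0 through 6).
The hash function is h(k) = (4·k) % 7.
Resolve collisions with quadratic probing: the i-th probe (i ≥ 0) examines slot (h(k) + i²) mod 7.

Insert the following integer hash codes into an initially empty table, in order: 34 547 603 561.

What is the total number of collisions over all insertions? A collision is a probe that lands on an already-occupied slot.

34 hashes to 3; slot 3 is free → place at 3.
547 hashes to 4; slot 4 is free → place at 4.
603 hashes to 4; 4 taken → place at 5.
561 hashes to 4; 4,5 taken → place at 1.
Table: [., 561, ., 34, 547, 603, .]

3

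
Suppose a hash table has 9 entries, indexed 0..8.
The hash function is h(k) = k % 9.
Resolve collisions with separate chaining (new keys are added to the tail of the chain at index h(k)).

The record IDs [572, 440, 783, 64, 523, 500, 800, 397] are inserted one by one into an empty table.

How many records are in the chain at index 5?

572 → bucket 5
440 → bucket 8
783 → bucket 0
64 → bucket 1
523 → bucket 1 (collision)
500 → bucket 5 (collision)
800 → bucket 8 (collision)
397 → bucket 1 (collision)
Final buckets:
0: 783
1: 64 -> 523 -> 397
2: _
3: _
4: _
5: 572 -> 500
6: _
7: _
8: 440 -> 800

2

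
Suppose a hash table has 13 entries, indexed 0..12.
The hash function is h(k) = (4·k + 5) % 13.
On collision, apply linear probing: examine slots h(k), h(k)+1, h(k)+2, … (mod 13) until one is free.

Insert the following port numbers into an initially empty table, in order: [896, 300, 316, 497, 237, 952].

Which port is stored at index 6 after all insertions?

896: h=1 -> slot 1
300: h=9 -> slot 9
316: h=8 -> slot 8
497: h=4 -> slot 4
237: h=4, probe 4,5 -> slot 5
952: h=4, probe 4,5,6 -> slot 6
Table: [-, 896, -, -, 497, 237, 952, -, 316, 300, -, -, -]

952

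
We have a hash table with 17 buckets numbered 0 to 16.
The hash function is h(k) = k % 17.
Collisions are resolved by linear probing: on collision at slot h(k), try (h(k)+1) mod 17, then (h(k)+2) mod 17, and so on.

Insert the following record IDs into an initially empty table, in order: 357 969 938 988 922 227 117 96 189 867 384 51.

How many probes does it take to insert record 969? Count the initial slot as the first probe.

Insert 357: h=0, slot 0 empty => index 0.
Insert 969: h=0, slot 0 occupied => index 1.
Insert 938: h=3, slot 3 empty => index 3.
Insert 988: h=2, slot 2 empty => index 2.
Insert 922: h=4, slot 4 empty => index 4.
Insert 227: h=6, slot 6 empty => index 6.
Insert 117: h=15, slot 15 empty => index 15.
Insert 96: h=11, slot 11 empty => index 11.
Insert 189: h=2, slots 2,3,4 occupied => index 5.
Insert 867: h=0, slots 0,1,2,3,4,5,6 occupied => index 7.
Insert 384: h=10, slot 10 empty => index 10.
Insert 51: h=0, slots 0,1,2,3,4,5,6,7 occupied => index 8.
Table: [357, 969, 988, 938, 922, 189, 227, 867, 51, -, 384, 96, -, -, -, 117, -]

2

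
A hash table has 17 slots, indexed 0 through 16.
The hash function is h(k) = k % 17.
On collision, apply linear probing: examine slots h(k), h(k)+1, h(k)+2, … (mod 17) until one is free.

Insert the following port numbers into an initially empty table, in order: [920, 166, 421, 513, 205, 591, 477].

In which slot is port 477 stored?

920: h=2 => slot 2
166: h=13 => slot 13
421: h=13, probe 13,14 => slot 14
513: h=3 => slot 3
205: h=1 => slot 1
591: h=13, probe 13,14,15 => slot 15
477: h=1, probe 1,2,3,4 => slot 4
Table: [-, 205, 920, 513, 477, -, -, -, -, -, -, -, -, 166, 421, 591, -]

4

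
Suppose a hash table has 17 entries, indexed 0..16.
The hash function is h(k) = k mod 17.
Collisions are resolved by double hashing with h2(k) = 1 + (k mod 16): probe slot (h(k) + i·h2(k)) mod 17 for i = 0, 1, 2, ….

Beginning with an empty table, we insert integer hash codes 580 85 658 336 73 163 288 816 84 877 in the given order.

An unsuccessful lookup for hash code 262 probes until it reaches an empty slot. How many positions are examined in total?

2

Insert 580: h=2, slot 2 empty → index 2.
Insert 85: h=0, slot 0 empty → index 0.
Insert 658: h=12, slot 12 empty → index 12.
Insert 336: h=13, slot 13 empty → index 13.
Insert 73: h=5, slot 5 empty → index 5.
Insert 163: h=10, slot 10 empty → index 10.
Insert 288: h=16, slot 16 empty → index 16.
Insert 816: h=0, h2=1, slot 0 occupied → index 1.
Insert 84: h=16, h2=5, slot 16 occupied → index 4.
Insert 877: h=10, h2=14, slot 10 occupied → index 7.
Table: [85, 816, 580, ., 84, 73, ., 877, ., ., 163, ., 658, 336, ., ., 288]
Lookup 262: h=7, h2=7, probe 7,14 → slot 14 empty, not found.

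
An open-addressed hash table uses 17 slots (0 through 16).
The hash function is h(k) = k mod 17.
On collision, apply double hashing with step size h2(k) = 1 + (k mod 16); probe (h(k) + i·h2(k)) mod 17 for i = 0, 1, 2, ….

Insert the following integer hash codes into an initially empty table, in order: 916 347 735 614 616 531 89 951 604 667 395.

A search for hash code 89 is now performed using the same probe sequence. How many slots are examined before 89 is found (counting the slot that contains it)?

916 hashes to 15; slot 15 is free → place at 15.
347 hashes to 7; slot 7 is free → place at 7.
735 hashes to 4; slot 4 is free → place at 4.
614 hashes to 2; slot 2 is free → place at 2.
616 hashes to 4, h2=9; 4 taken → place at 13.
531 hashes to 4, h2=4; 4 taken → place at 8.
89 hashes to 4, h2=10; 4 taken → place at 14.
951 hashes to 16; slot 16 is free → place at 16.
604 hashes to 9; slot 9 is free → place at 9.
667 hashes to 4, h2=12; 4,16 taken → place at 11.
395 hashes to 4, h2=12; 4,16,11 taken → place at 6.
Table: [., ., 614, ., 735, ., 395, 347, 531, 604, ., 667, ., 616, 89, 916, 951]
Lookup 89: h=4, h2=10, probe 4,14 → found at 14.

2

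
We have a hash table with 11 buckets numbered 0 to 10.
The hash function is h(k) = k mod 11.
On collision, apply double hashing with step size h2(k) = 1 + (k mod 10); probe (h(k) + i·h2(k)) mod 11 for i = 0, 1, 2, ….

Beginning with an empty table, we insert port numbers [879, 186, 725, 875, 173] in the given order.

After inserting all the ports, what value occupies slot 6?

879: h=10 => slot 10
186: h=10, h2=7, probe 10,6 => slot 6
725: h=10, h2=6, probe 10,5 => slot 5
875: h=6, h2=6, probe 6,1 => slot 1
173: h=8 => slot 8
Table: [., 875, ., ., ., 725, 186, ., 173, ., 879]

186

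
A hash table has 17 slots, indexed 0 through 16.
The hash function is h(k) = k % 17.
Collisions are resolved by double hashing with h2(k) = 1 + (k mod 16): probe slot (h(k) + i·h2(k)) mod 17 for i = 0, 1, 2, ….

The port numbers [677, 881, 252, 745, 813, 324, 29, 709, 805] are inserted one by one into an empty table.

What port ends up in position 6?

Insert 677: h=14, slot 14 empty -> index 14.
Insert 881: h=14, h2=2, slot 14 occupied -> index 16.
Insert 252: h=14, h2=13, slot 14 occupied -> index 10.
Insert 745: h=14, h2=10, slot 14 occupied -> index 7.
Insert 813: h=14, h2=14, slot 14 occupied -> index 11.
Insert 324: h=1, slot 1 empty -> index 1.
Insert 29: h=12, slot 12 empty -> index 12.
Insert 709: h=12, h2=6, slots 12,1,7 occupied -> index 13.
Insert 805: h=6, slot 6 empty -> index 6.
Table: [—, 324, —, —, —, —, 805, 745, —, —, 252, 813, 29, 709, 677, —, 881]

805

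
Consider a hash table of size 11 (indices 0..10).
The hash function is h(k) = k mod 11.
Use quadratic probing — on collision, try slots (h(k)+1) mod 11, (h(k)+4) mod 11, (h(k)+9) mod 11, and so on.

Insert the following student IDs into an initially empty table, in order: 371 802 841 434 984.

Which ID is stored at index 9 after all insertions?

371: h=8 => slot 8
802: h=10 => slot 10
841: h=5 => slot 5
434: h=5, probe 5,6 => slot 6
984: h=5, probe 5,6,9 => slot 9
Table: [_, _, _, _, _, 841, 434, _, 371, 984, 802]

984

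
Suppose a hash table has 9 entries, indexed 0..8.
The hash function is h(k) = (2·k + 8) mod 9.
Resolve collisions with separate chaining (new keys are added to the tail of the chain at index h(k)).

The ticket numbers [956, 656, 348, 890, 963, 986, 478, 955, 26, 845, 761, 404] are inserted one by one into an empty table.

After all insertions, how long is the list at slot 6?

5

956 -> bucket 3
656 -> bucket 6
348 -> bucket 2
890 -> bucket 6 (collision)
963 -> bucket 8
986 -> bucket 0
478 -> bucket 1
955 -> bucket 1 (collision)
26 -> bucket 6 (collision)
845 -> bucket 6 (collision)
761 -> bucket 0 (collision)
404 -> bucket 6 (collision)
Final buckets:
0: 986 -> 761
1: 478 -> 955
2: 348
3: 956
4: .
5: .
6: 656 -> 890 -> 26 -> 845 -> 404
7: .
8: 963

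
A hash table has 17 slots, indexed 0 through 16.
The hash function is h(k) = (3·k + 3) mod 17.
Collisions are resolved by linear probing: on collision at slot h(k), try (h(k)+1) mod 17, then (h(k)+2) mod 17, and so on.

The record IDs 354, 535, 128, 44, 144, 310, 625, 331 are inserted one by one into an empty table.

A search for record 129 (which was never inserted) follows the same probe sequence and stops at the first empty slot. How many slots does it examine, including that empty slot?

2

354 hashes to 11; slot 11 is free => place at 11.
535 hashes to 10; slot 10 is free => place at 10.
128 hashes to 13; slot 13 is free => place at 13.
44 hashes to 16; slot 16 is free => place at 16.
144 hashes to 10; 10,11 taken => place at 12.
310 hashes to 15; slot 15 is free => place at 15.
625 hashes to 8; slot 8 is free => place at 8.
331 hashes to 10; 10,11,12,13 taken => place at 14.
Table: [_, _, _, _, _, _, _, _, 625, _, 535, 354, 144, 128, 331, 310, 44]
Lookup 129: h=16, probe 16,0 → slot 0 empty, not found.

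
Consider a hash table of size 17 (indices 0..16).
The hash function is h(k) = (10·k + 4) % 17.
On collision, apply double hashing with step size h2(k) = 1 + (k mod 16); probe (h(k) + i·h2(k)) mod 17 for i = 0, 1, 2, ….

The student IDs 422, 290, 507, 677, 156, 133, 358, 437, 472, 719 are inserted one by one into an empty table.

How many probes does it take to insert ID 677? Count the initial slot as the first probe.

422 hashes to 8; slot 8 is free => place at 8.
290 hashes to 14; slot 14 is free => place at 14.
507 hashes to 8, h2=12; 8 taken => place at 3.
677 hashes to 8, h2=6; 8,14,3 taken => place at 9.
156 hashes to 0; slot 0 is free => place at 0.
133 hashes to 8, h2=6; 8,14,3,9 taken => place at 15.
358 hashes to 14, h2=7; 14 taken => place at 4.
437 hashes to 5; slot 5 is free => place at 5.
472 hashes to 15, h2=9; 15 taken => place at 7.
719 hashes to 3, h2=16; 3 taken => place at 2.
Table: [156, -, 719, 507, 358, 437, -, 472, 422, 677, -, -, -, -, 290, 133, -]

4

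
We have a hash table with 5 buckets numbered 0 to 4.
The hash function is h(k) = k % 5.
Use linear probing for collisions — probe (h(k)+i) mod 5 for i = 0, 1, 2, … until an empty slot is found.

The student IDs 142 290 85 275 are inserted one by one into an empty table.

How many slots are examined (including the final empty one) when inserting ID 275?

4

142 hashes to 2; slot 2 is free => place at 2.
290 hashes to 0; slot 0 is free => place at 0.
85 hashes to 0; 0 taken => place at 1.
275 hashes to 0; 0,1,2 taken => place at 3.
Table: [290, 85, 142, 275, —]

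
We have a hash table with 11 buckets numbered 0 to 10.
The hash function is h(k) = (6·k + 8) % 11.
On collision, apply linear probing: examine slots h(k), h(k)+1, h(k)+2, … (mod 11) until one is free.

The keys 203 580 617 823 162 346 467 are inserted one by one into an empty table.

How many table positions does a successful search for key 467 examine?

4

203 hashes to 5; slot 5 is free -> place at 5.
580 hashes to 1; slot 1 is free -> place at 1.
617 hashes to 3; slot 3 is free -> place at 3.
823 hashes to 7; slot 7 is free -> place at 7.
162 hashes to 1; 1 taken -> place at 2.
346 hashes to 5; 5 taken -> place at 6.
467 hashes to 5; 5,6,7 taken -> place at 8.
Table: [., 580, 162, 617, ., 203, 346, 823, 467, ., .]
Lookup 467: h=5, probe 5,6,7,8 → found at 8.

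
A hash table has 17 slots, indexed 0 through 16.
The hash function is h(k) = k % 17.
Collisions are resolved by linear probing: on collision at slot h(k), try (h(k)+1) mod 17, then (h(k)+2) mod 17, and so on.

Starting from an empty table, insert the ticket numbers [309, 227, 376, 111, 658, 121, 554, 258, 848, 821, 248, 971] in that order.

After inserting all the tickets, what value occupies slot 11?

309: h=3 → slot 3
227: h=6 → slot 6
376: h=2 → slot 2
111: h=9 → slot 9
658: h=12 → slot 12
121: h=2, probe 2,3,4 → slot 4
554: h=10 → slot 10
258: h=3, probe 3,4,5 → slot 5
848: h=15 → slot 15
821: h=5, probe 5,6,7 → slot 7
248: h=10, probe 10,11 → slot 11
971: h=2, probe 2,3,4,5,6,7,8 → slot 8
Table: [∅, ∅, 376, 309, 121, 258, 227, 821, 971, 111, 554, 248, 658, ∅, ∅, 848, ∅]

248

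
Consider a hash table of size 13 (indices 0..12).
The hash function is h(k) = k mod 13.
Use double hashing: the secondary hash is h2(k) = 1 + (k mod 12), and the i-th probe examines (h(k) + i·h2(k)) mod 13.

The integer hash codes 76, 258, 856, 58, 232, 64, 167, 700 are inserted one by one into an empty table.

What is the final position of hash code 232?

8

76 hashes to 11; slot 11 is free => place at 11.
258 hashes to 11, h2=7; 11 taken => place at 5.
856 hashes to 11, h2=5; 11 taken => place at 3.
58 hashes to 6; slot 6 is free => place at 6.
232 hashes to 11, h2=5; 11,3 taken => place at 8.
64 hashes to 12; slot 12 is free => place at 12.
167 hashes to 11, h2=12; 11 taken => place at 10.
700 hashes to 11, h2=5; 11,3,8 taken => place at 0.
Table: [700, ., ., 856, ., 258, 58, ., 232, ., 167, 76, 64]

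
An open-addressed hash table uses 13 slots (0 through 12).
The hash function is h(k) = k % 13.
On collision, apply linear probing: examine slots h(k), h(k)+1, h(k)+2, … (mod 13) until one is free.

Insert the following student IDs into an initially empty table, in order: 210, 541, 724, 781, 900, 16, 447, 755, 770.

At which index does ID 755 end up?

6

210 hashes to 2; slot 2 is free => place at 2.
541 hashes to 8; slot 8 is free => place at 8.
724 hashes to 9; slot 9 is free => place at 9.
781 hashes to 1; slot 1 is free => place at 1.
900 hashes to 3; slot 3 is free => place at 3.
16 hashes to 3; 3 taken => place at 4.
447 hashes to 5; slot 5 is free => place at 5.
755 hashes to 1; 1,2,3,4,5 taken => place at 6.
770 hashes to 3; 3,4,5,6 taken => place at 7.
Table: [_, 781, 210, 900, 16, 447, 755, 770, 541, 724, _, _, _]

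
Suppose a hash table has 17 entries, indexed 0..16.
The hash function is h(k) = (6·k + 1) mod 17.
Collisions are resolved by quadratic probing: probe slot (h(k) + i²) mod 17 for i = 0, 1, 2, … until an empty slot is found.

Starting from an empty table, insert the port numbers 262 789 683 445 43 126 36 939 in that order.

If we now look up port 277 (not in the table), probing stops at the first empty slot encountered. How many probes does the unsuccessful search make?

Insert 262: h=9, slot 9 empty → index 9.
Insert 789: h=9, slot 9 occupied → index 10.
Insert 683: h=2, slot 2 empty → index 2.
Insert 445: h=2, slot 2 occupied → index 3.
Insert 43: h=4, slot 4 empty → index 4.
Insert 126: h=9, slots 9,10 occupied → index 13.
Insert 36: h=13, slot 13 occupied → index 14.
Insert 939: h=8, slot 8 empty → index 8.
Table: [—, —, 683, 445, 43, —, —, —, 939, 262, 789, —, —, 126, 36, —, —]
Lookup 277: h=14, probe 14,15 → slot 15 empty, not found.

2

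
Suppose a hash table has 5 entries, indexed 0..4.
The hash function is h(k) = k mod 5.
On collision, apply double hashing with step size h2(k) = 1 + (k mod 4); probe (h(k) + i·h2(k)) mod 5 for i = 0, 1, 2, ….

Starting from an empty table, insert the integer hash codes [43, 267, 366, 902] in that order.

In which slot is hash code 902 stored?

0

Insert 43: h=3, slot 3 empty -> index 3.
Insert 267: h=2, slot 2 empty -> index 2.
Insert 366: h=1, slot 1 empty -> index 1.
Insert 902: h=2, h2=3, slot 2 occupied -> index 0.
Table: [902, 366, 267, 43, .]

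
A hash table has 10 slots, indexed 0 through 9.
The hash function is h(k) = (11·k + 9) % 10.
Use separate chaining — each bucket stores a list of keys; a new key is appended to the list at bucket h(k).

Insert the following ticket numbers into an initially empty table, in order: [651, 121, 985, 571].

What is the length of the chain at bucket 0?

Insert 651: h=0, bucket 0 empty → new chain.
Insert 121: h=0, bucket 0 nonempty → append to chain.
Insert 985: h=4, bucket 4 empty → new chain.
Insert 571: h=0, bucket 0 nonempty → append to chain.
Final buckets:
0: 651 -> 121 -> 571
1: -
2: -
3: -
4: 985
5: -
6: -
7: -
8: -
9: -

3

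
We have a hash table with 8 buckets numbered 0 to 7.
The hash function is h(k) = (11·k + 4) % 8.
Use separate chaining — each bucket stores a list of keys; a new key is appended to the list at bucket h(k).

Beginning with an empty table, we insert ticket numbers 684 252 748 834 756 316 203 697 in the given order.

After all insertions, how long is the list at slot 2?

1

684 → bucket 0
252 → bucket 0 (collision)
748 → bucket 0 (collision)
834 → bucket 2
756 → bucket 0 (collision)
316 → bucket 0 (collision)
203 → bucket 5
697 → bucket 7
Final buckets:
0: 684 -> 252 -> 748 -> 756 -> 316
1: ∅
2: 834
3: ∅
4: ∅
5: 203
6: ∅
7: 697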